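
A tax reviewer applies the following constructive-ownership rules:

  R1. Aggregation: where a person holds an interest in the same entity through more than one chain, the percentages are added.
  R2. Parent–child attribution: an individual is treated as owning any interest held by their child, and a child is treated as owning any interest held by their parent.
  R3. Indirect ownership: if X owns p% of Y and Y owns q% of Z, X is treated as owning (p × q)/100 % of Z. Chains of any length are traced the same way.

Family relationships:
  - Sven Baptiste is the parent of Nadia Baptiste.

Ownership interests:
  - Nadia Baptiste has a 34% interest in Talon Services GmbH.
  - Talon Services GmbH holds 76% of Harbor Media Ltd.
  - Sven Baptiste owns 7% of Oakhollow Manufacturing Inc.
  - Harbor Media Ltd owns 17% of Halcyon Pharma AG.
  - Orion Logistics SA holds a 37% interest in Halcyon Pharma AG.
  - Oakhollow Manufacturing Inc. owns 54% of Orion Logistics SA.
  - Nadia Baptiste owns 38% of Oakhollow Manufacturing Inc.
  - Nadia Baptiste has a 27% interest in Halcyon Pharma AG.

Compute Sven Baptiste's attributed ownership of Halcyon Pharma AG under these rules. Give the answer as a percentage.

By parent–child attribution (R2), Sven Baptiste is treated as also owning Nadia Baptiste's interest in Oakhollow Manufacturing Inc, giving 7% + 38% = 45%.
By parent–child attribution (R2), Sven Baptiste is treated as owning Nadia Baptiste's 34% interest in Talon Services GmbH.
By parent–child attribution (R2), Sven Baptiste is treated as owning Nadia Baptiste's 27% interest in Halcyon Pharma AG.
Chain via Oakhollow Manufacturing Inc. → Orion Logistics SA (R3): 45% × 54% × 37% = 8.991% of Halcyon Pharma AG.
Chain via Talon Services GmbH → Harbor Media Ltd (R3): 34% × 76% × 17% = 4.3928% of Halcyon Pharma AG.
Direct interest in Halcyon Pharma AG: 27%.
Aggregating (R1): 8.991% + 4.3928% + 27% = 40.3838%.

40.3838%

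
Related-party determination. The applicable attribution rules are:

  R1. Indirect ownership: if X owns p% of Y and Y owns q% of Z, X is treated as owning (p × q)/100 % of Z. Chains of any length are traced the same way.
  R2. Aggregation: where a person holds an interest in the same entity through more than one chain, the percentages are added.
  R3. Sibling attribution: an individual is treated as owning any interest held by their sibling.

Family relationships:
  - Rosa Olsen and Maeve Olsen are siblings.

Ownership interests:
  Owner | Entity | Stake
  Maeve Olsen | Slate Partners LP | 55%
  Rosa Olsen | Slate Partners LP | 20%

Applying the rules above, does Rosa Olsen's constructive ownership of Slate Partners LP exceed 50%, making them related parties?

By sibling attribution (R3), Rosa Olsen is treated as also owning Maeve Olsen's interest in Slate Partners LP, giving 20% + 55% = 75%.
Direct interest in Slate Partners LP: 75%.
75% exceeds the 50% threshold, so Rosa is a related party to Slate Partners LP.

Yes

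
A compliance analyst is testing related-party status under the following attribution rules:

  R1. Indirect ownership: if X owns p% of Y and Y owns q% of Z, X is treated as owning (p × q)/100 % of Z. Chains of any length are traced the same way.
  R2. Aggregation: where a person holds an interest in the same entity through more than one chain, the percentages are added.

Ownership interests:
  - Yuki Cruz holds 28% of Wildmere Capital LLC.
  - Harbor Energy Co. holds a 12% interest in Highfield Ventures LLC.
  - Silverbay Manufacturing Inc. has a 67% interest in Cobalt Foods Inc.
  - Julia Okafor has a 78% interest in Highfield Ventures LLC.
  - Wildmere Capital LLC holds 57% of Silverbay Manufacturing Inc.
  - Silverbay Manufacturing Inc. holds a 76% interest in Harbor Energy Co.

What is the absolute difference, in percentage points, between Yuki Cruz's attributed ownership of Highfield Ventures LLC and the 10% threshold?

8.544448

Chain via Wildmere Capital LLC → Silverbay Manufacturing Inc. → Harbor Energy Co. (R1): 28% × 57% × 76% × 12% = 1.455552% of Highfield Ventures LLC.
1.455552% falls short of the 10% threshold by 8.544448 percentage points.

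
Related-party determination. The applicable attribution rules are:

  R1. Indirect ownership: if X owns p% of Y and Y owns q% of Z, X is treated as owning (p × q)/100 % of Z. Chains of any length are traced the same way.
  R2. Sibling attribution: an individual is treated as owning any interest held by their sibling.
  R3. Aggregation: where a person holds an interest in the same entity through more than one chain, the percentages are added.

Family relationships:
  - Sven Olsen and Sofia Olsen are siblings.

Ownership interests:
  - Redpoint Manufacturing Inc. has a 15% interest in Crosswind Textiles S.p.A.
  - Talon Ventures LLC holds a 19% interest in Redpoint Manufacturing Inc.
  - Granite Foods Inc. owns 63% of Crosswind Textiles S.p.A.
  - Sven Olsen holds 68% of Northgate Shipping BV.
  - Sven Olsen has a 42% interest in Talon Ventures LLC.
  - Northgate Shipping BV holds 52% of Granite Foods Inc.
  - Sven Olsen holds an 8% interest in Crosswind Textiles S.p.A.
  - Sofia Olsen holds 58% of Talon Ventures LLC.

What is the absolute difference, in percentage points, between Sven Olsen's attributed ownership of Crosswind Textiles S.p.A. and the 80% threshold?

By sibling attribution (R2), Sven Olsen is treated as also owning Sofia Olsen's interest in Talon Ventures LLC, giving 42% + 58% = 100%.
Chain via Talon Ventures LLC → Redpoint Manufacturing Inc. (R1): 100% × 19% × 15% = 2.85% of Crosswind Textiles S.p.A.
Chain via Northgate Shipping BV → Granite Foods Inc. (R1): 68% × 52% × 63% = 22.2768% of Crosswind Textiles S.p.A.
Direct interest in Crosswind Textiles S.p.A: 8%.
Aggregating (R3): 2.85% + 22.2768% + 8% = 33.1268%.
33.1268% falls short of the 80% threshold by 46.8732 percentage points.

46.8732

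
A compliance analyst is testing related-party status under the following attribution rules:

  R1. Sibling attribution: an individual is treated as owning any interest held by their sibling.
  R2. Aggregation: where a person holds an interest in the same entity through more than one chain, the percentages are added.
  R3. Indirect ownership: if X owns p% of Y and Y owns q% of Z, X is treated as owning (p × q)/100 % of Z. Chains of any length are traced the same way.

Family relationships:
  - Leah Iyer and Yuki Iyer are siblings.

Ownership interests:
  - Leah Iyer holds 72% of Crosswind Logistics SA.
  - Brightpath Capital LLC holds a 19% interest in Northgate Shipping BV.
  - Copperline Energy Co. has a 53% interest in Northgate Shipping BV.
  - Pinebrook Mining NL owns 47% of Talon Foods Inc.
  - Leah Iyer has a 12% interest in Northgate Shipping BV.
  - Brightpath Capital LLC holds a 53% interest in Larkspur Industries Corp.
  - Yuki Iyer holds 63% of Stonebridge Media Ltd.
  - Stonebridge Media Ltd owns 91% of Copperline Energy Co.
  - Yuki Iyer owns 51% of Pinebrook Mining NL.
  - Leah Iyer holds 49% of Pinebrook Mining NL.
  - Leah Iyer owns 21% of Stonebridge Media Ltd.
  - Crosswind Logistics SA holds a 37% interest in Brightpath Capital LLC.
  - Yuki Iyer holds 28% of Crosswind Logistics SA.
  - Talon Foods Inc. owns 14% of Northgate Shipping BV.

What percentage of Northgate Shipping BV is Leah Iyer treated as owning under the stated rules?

By sibling attribution (R1), Leah Iyer is treated as also owning Yuki Iyer's interest in Crosswind Logistics SA, giving 72% + 28% = 100%.
By sibling attribution (R1), Leah Iyer is treated as also owning Yuki Iyer's interest in Pinebrook Mining NL, giving 49% + 51% = 100%.
By sibling attribution (R1), Leah Iyer is treated as also owning Yuki Iyer's interest in Stonebridge Media Ltd, giving 21% + 63% = 84%.
Chain via Crosswind Logistics SA → Brightpath Capital LLC (R3): 100% × 37% × 19% = 7.03% of Northgate Shipping BV.
Chain via Pinebrook Mining NL → Talon Foods Inc. (R3): 100% × 47% × 14% = 6.58% of Northgate Shipping BV.
Chain via Stonebridge Media Ltd → Copperline Energy Co. (R3): 84% × 91% × 53% = 40.5132% of Northgate Shipping BV.
Direct interest in Northgate Shipping BV: 12%.
Aggregating (R2): 7.03% + 6.58% + 40.5132% + 12% = 66.1232%.

66.1232%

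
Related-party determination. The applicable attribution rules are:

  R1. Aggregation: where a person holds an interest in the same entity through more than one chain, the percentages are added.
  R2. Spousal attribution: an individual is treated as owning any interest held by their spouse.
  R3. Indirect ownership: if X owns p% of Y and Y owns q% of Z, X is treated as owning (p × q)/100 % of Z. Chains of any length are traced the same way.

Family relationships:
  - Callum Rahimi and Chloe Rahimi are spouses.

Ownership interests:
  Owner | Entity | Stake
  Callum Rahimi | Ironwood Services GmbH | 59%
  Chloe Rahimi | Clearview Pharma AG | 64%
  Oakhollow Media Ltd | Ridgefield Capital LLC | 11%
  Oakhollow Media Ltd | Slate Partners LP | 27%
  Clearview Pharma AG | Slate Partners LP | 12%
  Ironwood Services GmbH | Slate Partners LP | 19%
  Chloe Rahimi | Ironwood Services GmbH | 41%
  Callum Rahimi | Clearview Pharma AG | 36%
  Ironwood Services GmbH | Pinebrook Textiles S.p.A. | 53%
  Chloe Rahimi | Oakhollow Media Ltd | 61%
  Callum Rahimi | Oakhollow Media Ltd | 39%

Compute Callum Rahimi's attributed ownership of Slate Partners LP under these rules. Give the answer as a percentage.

58%

By spousal attribution (R2), Callum Rahimi is treated as also owning Chloe Rahimi's interest in Oakhollow Media Ltd, giving 39% + 61% = 100%.
By spousal attribution (R2), Callum Rahimi is treated as also owning Chloe Rahimi's interest in Clearview Pharma AG, giving 36% + 64% = 100%.
By spousal attribution (R2), Callum Rahimi is treated as also owning Chloe Rahimi's interest in Ironwood Services GmbH, giving 59% + 41% = 100%.
Chain via Oakhollow Media Ltd (R3): 100% × 27% = 27% of Slate Partners LP.
Chain via Clearview Pharma AG (R3): 100% × 12% = 12% of Slate Partners LP.
Chain via Ironwood Services GmbH (R3): 100% × 19% = 19% of Slate Partners LP.
Aggregating (R1): 27% + 12% + 19% = 58%.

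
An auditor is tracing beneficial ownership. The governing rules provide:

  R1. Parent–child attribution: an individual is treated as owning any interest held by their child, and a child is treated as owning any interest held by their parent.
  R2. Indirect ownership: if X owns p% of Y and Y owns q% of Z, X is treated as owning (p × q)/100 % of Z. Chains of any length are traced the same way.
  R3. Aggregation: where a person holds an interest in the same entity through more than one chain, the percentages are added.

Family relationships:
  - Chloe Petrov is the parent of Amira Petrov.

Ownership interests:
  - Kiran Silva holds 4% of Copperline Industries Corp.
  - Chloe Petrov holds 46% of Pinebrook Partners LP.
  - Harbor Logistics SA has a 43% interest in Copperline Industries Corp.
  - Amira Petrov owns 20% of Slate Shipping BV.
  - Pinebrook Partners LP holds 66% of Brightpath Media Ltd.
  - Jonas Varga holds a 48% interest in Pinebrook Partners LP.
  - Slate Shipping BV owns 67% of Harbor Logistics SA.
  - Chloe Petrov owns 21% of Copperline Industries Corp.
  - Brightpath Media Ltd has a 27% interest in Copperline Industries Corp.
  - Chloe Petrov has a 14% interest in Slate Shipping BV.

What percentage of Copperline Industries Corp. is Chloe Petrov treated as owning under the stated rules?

38.9926%

By parent–child attribution (R1), Chloe Petrov is treated as also owning Amira Petrov's interest in Slate Shipping BV, giving 14% + 20% = 34%.
Chain via Slate Shipping BV → Harbor Logistics SA (R2): 34% × 67% × 43% = 9.7954% of Copperline Industries Corp.
Chain via Pinebrook Partners LP → Brightpath Media Ltd (R2): 46% × 66% × 27% = 8.1972% of Copperline Industries Corp.
Direct interest in Copperline Industries Corp: 21%.
Aggregating (R3): 9.7954% + 8.1972% + 21% = 38.9926%.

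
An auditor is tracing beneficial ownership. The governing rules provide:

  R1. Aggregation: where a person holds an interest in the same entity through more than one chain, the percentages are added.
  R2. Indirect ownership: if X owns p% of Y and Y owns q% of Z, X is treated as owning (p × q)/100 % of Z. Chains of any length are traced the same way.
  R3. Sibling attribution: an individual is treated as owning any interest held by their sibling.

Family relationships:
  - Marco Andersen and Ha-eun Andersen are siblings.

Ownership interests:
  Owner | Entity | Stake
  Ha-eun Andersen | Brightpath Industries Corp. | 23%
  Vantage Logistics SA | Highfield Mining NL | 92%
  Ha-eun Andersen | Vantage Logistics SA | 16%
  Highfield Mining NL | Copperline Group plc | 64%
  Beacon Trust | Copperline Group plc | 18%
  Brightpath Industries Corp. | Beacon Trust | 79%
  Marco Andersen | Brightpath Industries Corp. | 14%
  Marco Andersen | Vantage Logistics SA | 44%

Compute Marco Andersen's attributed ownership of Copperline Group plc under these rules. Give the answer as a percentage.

40.5894%

By sibling attribution (R3), Marco Andersen is treated as also owning Ha-eun Andersen's interest in Vantage Logistics SA, giving 44% + 16% = 60%.
By sibling attribution (R3), Marco Andersen is treated as also owning Ha-eun Andersen's interest in Brightpath Industries Corp, giving 14% + 23% = 37%.
Chain via Vantage Logistics SA → Highfield Mining NL (R2): 60% × 92% × 64% = 35.328% of Copperline Group plc.
Chain via Brightpath Industries Corp. → Beacon Trust (R2): 37% × 79% × 18% = 5.2614% of Copperline Group plc.
Aggregating (R1): 35.328% + 5.2614% = 40.5894%.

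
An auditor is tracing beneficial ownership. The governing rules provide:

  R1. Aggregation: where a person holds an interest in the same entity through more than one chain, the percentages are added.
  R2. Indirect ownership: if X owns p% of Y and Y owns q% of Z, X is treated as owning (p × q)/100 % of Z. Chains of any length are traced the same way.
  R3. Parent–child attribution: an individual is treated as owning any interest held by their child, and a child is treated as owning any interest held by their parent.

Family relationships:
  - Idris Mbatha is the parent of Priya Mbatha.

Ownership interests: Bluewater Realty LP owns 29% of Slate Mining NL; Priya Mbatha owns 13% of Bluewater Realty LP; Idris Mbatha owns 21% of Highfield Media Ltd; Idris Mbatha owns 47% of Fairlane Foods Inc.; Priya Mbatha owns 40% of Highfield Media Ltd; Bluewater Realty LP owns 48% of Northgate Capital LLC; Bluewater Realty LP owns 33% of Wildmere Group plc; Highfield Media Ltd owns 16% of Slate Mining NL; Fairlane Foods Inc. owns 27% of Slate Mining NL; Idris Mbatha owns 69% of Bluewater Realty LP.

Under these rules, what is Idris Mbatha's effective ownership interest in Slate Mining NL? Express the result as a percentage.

By parent–child attribution (R3), Idris Mbatha is treated as also owning Priya Mbatha's interest in Bluewater Realty LP, giving 69% + 13% = 82%.
By parent–child attribution (R3), Idris Mbatha is treated as also owning Priya Mbatha's interest in Highfield Media Ltd, giving 21% + 40% = 61%.
Chain via Fairlane Foods Inc. (R2): 47% × 27% = 12.69% of Slate Mining NL.
Chain via Bluewater Realty LP (R2): 82% × 29% = 23.78% of Slate Mining NL.
Chain via Highfield Media Ltd (R2): 61% × 16% = 9.76% of Slate Mining NL.
Aggregating (R1): 12.69% + 23.78% + 9.76% = 46.23%.

46.23%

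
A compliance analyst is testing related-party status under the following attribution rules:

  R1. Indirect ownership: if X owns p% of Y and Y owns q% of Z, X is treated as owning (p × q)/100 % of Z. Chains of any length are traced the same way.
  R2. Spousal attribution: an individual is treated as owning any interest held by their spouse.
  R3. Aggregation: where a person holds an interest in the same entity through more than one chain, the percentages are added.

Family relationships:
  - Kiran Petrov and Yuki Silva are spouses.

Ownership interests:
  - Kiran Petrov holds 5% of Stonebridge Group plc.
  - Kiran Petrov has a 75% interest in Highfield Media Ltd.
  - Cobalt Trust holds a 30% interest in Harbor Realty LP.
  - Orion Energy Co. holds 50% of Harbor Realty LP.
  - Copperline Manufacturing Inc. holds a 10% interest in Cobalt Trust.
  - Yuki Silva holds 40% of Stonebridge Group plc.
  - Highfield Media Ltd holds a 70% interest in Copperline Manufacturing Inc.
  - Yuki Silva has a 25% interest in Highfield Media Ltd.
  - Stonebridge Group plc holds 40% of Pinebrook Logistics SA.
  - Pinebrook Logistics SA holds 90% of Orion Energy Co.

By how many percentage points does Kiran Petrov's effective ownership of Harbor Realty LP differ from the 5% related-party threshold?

5.2

By spousal attribution (R2), Kiran Petrov is treated as also owning Yuki Silva's interest in Highfield Media Ltd, giving 75% + 25% = 100%.
By spousal attribution (R2), Kiran Petrov is treated as also owning Yuki Silva's interest in Stonebridge Group plc, giving 5% + 40% = 45%.
Chain via Highfield Media Ltd → Copperline Manufacturing Inc. → Cobalt Trust (R1): 100% × 70% × 10% × 30% = 2.1% of Harbor Realty LP.
Chain via Stonebridge Group plc → Pinebrook Logistics SA → Orion Energy Co. (R1): 45% × 40% × 90% × 50% = 8.1% of Harbor Realty LP.
Aggregating (R3): 2.1% + 8.1% = 10.2%.
10.2% exceeds the 5% threshold by 5.2 percentage points.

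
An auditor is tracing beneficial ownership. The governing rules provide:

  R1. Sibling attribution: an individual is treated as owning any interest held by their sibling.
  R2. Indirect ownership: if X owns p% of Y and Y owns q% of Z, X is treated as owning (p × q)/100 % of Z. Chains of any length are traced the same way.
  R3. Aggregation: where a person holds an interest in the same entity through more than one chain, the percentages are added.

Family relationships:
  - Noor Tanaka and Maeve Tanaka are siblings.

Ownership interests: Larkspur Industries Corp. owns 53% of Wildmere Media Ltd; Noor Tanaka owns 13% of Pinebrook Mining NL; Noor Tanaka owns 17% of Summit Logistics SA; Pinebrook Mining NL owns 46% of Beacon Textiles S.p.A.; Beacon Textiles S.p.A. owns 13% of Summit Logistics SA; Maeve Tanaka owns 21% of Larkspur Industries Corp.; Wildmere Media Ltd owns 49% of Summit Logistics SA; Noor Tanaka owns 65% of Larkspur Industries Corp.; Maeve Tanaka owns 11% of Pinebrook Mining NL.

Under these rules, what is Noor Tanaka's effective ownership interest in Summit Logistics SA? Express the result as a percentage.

By sibling attribution (R1), Noor Tanaka is treated as also owning Maeve Tanaka's interest in Pinebrook Mining NL, giving 13% + 11% = 24%.
By sibling attribution (R1), Noor Tanaka is treated as also owning Maeve Tanaka's interest in Larkspur Industries Corp, giving 65% + 21% = 86%.
Chain via Pinebrook Mining NL → Beacon Textiles S.p.A. (R2): 24% × 46% × 13% = 1.4352% of Summit Logistics SA.
Chain via Larkspur Industries Corp. → Wildmere Media Ltd (R2): 86% × 53% × 49% = 22.3342% of Summit Logistics SA.
Direct interest in Summit Logistics SA: 17%.
Aggregating (R3): 1.4352% + 22.3342% + 17% = 40.7694%.

40.7694%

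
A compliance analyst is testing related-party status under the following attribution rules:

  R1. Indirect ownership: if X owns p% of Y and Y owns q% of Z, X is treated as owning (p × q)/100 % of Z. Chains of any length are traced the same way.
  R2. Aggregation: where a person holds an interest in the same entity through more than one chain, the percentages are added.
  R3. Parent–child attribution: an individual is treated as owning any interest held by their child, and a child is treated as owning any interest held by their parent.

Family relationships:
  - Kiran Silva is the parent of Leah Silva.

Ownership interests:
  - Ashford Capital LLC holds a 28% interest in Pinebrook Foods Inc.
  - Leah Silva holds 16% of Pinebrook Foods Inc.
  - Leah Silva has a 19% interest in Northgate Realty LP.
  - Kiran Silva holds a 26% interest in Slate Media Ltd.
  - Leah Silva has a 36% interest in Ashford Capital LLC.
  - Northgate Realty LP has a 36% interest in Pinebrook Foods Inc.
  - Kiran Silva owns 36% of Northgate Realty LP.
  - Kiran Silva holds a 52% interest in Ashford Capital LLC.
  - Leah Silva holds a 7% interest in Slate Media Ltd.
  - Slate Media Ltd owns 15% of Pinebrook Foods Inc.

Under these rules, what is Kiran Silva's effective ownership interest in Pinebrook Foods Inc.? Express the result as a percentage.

65.39%

By parent–child attribution (R3), Kiran Silva is treated as also owning Leah Silva's interest in Slate Media Ltd, giving 26% + 7% = 33%.
By parent–child attribution (R3), Kiran Silva is treated as also owning Leah Silva's interest in Ashford Capital LLC, giving 52% + 36% = 88%.
By parent–child attribution (R3), Kiran Silva is treated as also owning Leah Silva's interest in Northgate Realty LP, giving 36% + 19% = 55%.
By parent–child attribution (R3), Kiran Silva is treated as owning Leah Silva's 16% interest in Pinebrook Foods Inc.
Chain via Slate Media Ltd (R1): 33% × 15% = 4.95% of Pinebrook Foods Inc.
Chain via Ashford Capital LLC (R1): 88% × 28% = 24.64% of Pinebrook Foods Inc.
Chain via Northgate Realty LP (R1): 55% × 36% = 19.8% of Pinebrook Foods Inc.
Direct interest in Pinebrook Foods Inc: 16%.
Aggregating (R2): 4.95% + 24.64% + 19.8% + 16% = 65.39%.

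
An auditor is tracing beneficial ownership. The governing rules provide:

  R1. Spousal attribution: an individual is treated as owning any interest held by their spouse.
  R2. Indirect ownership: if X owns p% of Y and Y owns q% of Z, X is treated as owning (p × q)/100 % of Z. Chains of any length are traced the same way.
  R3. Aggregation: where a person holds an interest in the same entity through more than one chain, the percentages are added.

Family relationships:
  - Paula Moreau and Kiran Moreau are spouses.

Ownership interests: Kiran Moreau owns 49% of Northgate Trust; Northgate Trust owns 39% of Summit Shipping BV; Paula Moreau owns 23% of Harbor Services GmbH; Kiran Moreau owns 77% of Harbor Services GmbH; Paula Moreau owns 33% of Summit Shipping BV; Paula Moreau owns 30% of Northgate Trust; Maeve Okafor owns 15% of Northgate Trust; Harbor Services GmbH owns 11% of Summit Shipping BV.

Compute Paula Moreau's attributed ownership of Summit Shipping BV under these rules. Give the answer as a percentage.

74.81%

By spousal attribution (R1), Paula Moreau is treated as also owning Kiran Moreau's interest in Harbor Services GmbH, giving 23% + 77% = 100%.
By spousal attribution (R1), Paula Moreau is treated as also owning Kiran Moreau's interest in Northgate Trust, giving 30% + 49% = 79%.
Chain via Harbor Services GmbH (R2): 100% × 11% = 11% of Summit Shipping BV.
Chain via Northgate Trust (R2): 79% × 39% = 30.81% of Summit Shipping BV.
Direct interest in Summit Shipping BV: 33%.
Aggregating (R3): 11% + 30.81% + 33% = 74.81%.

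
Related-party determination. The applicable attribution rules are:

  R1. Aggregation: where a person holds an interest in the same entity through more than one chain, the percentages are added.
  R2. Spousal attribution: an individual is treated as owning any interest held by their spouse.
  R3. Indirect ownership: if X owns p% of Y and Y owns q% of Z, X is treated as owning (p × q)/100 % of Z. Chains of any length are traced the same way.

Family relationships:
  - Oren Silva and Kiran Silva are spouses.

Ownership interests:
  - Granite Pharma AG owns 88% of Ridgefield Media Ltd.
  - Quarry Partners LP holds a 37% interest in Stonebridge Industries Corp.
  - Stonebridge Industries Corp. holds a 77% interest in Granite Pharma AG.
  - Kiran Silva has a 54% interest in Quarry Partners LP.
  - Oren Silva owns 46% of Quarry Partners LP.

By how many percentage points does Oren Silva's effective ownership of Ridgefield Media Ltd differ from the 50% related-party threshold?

24.9288

By spousal attribution (R2), Oren Silva is treated as also owning Kiran Silva's interest in Quarry Partners LP, giving 46% + 54% = 100%.
Chain via Quarry Partners LP → Stonebridge Industries Corp. → Granite Pharma AG (R3): 100% × 37% × 77% × 88% = 25.0712% of Ridgefield Media Ltd.
25.0712% falls short of the 50% threshold by 24.9288 percentage points.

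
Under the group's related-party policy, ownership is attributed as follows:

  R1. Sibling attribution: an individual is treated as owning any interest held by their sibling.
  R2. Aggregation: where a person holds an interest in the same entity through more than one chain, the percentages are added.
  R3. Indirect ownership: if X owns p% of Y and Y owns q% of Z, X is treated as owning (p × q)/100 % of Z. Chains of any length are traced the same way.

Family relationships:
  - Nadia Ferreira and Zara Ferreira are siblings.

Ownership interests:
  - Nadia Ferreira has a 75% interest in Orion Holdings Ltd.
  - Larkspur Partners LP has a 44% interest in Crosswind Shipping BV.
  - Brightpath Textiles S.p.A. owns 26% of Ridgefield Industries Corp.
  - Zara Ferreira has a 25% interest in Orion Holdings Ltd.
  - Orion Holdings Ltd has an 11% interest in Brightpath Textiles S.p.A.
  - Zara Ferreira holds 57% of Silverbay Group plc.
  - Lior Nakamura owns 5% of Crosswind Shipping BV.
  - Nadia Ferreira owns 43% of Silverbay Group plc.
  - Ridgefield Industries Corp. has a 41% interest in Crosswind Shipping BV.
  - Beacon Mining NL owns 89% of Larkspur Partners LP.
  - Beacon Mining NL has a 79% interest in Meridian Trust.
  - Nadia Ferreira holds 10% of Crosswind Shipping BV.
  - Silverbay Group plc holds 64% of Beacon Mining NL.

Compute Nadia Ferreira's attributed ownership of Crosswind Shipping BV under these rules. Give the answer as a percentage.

By sibling attribution (R1), Nadia Ferreira is treated as also owning Zara Ferreira's interest in Silverbay Group plc, giving 43% + 57% = 100%.
By sibling attribution (R1), Nadia Ferreira is treated as also owning Zara Ferreira's interest in Orion Holdings Ltd, giving 75% + 25% = 100%.
Chain via Silverbay Group plc → Beacon Mining NL → Larkspur Partners LP (R3): 100% × 64% × 89% × 44% = 25.0624% of Crosswind Shipping BV.
Chain via Orion Holdings Ltd → Brightpath Textiles S.p.A. → Ridgefield Industries Corp. (R3): 100% × 11% × 26% × 41% = 1.1726% of Crosswind Shipping BV.
Direct interest in Crosswind Shipping BV: 10%.
Aggregating (R2): 25.0624% + 1.1726% + 10% = 36.235%.

36.235%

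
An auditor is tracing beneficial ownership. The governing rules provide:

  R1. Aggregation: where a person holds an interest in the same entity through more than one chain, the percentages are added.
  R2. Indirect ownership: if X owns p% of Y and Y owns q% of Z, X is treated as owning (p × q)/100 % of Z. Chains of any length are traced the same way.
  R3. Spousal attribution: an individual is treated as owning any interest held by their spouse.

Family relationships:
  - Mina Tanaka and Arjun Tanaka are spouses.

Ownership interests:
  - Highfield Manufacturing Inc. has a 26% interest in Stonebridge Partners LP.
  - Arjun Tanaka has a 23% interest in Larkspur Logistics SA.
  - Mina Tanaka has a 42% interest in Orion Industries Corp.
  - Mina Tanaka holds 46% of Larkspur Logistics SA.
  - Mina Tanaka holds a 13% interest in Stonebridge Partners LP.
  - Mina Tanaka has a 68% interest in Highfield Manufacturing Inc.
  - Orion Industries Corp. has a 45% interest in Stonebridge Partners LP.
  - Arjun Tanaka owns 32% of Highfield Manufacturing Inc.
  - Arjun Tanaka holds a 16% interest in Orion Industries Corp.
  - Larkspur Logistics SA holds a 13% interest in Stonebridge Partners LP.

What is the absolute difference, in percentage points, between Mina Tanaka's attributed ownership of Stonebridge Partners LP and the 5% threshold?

By spousal attribution (R3), Mina Tanaka is treated as also owning Arjun Tanaka's interest in Highfield Manufacturing Inc, giving 68% + 32% = 100%.
By spousal attribution (R3), Mina Tanaka is treated as also owning Arjun Tanaka's interest in Larkspur Logistics SA, giving 46% + 23% = 69%.
By spousal attribution (R3), Mina Tanaka is treated as also owning Arjun Tanaka's interest in Orion Industries Corp, giving 42% + 16% = 58%.
Chain via Highfield Manufacturing Inc. (R2): 100% × 26% = 26% of Stonebridge Partners LP.
Chain via Larkspur Logistics SA (R2): 69% × 13% = 8.97% of Stonebridge Partners LP.
Chain via Orion Industries Corp. (R2): 58% × 45% = 26.1% of Stonebridge Partners LP.
Direct interest in Stonebridge Partners LP: 13%.
Aggregating (R1): 26% + 8.97% + 26.1% + 13% = 74.07%.
74.07% exceeds the 5% threshold by 69.07 percentage points.

69.07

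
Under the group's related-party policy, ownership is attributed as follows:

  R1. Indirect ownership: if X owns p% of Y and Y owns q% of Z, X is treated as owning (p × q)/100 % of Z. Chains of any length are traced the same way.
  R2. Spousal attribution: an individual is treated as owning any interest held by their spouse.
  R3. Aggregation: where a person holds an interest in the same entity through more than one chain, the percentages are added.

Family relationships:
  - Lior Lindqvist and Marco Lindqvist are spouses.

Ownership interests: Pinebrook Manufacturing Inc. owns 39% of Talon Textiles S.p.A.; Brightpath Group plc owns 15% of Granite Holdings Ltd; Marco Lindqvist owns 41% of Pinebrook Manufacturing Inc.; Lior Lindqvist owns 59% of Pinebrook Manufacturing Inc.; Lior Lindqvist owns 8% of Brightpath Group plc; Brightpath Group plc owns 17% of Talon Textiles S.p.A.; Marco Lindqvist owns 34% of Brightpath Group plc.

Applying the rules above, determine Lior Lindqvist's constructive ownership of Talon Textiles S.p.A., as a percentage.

By spousal attribution (R2), Lior Lindqvist is treated as also owning Marco Lindqvist's interest in Brightpath Group plc, giving 8% + 34% = 42%.
By spousal attribution (R2), Lior Lindqvist is treated as also owning Marco Lindqvist's interest in Pinebrook Manufacturing Inc, giving 59% + 41% = 100%.
Chain via Brightpath Group plc (R1): 42% × 17% = 7.14% of Talon Textiles S.p.A.
Chain via Pinebrook Manufacturing Inc. (R1): 100% × 39% = 39% of Talon Textiles S.p.A.
Aggregating (R3): 7.14% + 39% = 46.14%.

46.14%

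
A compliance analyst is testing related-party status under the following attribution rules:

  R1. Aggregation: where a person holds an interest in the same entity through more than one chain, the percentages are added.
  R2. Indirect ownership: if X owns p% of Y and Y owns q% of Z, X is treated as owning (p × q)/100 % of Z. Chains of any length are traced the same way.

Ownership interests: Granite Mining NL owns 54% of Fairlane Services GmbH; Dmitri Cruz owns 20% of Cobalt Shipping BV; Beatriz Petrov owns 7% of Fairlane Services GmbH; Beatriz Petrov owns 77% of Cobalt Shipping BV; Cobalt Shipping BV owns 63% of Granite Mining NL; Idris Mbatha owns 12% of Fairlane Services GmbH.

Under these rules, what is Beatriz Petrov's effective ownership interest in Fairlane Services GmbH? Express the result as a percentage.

Chain via Cobalt Shipping BV → Granite Mining NL (R2): 77% × 63% × 54% = 26.1954% of Fairlane Services GmbH.
Direct interest in Fairlane Services GmbH: 7%.
Aggregating (R1): 26.1954% + 7% = 33.1954%.

33.1954%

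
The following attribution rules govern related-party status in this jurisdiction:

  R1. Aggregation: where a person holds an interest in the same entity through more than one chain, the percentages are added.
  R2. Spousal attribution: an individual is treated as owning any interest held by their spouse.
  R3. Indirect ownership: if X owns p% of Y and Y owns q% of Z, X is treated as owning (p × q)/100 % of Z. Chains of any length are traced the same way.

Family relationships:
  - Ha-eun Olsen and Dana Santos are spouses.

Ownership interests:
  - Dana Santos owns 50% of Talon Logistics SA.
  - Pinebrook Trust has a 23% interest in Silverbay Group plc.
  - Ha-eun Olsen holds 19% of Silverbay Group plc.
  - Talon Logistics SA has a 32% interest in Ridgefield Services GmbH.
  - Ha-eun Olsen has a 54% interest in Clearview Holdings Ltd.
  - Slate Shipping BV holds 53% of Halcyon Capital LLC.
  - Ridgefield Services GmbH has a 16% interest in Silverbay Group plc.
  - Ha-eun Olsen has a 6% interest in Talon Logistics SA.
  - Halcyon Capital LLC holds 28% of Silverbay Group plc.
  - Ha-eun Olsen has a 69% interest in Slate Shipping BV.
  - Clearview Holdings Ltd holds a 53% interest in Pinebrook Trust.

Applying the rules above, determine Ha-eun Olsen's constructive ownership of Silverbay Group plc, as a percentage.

38.6894%

By spousal attribution (R2), Ha-eun Olsen is treated as also owning Dana Santos's interest in Talon Logistics SA, giving 6% + 50% = 56%.
Chain via Talon Logistics SA → Ridgefield Services GmbH (R3): 56% × 32% × 16% = 2.8672% of Silverbay Group plc.
Chain via Clearview Holdings Ltd → Pinebrook Trust (R3): 54% × 53% × 23% = 6.5826% of Silverbay Group plc.
Chain via Slate Shipping BV → Halcyon Capital LLC (R3): 69% × 53% × 28% = 10.2396% of Silverbay Group plc.
Direct interest in Silverbay Group plc: 19%.
Aggregating (R1): 2.8672% + 6.5826% + 10.2396% + 19% = 38.6894%.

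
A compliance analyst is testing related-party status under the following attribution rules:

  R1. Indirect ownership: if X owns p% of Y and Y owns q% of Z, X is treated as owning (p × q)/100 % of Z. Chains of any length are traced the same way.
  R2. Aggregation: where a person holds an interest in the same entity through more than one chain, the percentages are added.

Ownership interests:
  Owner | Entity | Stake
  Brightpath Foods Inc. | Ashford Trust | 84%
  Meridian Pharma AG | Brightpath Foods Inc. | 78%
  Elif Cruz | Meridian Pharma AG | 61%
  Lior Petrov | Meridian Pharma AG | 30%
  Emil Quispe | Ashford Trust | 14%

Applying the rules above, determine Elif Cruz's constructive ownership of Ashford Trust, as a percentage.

Chain via Meridian Pharma AG → Brightpath Foods Inc. (R1): 61% × 78% × 84% = 39.9672% of Ashford Trust.

39.9672%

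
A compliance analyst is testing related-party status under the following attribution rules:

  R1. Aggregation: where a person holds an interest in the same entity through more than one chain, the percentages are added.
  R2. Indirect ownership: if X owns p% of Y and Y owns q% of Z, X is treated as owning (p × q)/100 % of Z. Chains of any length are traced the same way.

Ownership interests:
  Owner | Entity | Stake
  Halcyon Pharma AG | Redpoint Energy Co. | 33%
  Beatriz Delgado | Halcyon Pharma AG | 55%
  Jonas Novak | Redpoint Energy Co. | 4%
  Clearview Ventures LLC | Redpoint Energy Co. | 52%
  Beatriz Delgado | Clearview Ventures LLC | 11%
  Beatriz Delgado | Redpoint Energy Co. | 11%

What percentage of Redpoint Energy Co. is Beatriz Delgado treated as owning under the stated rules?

34.87%

Chain via Clearview Ventures LLC (R2): 11% × 52% = 5.72% of Redpoint Energy Co.
Chain via Halcyon Pharma AG (R2): 55% × 33% = 18.15% of Redpoint Energy Co.
Direct interest in Redpoint Energy Co: 11%.
Aggregating (R1): 5.72% + 18.15% + 11% = 34.87%.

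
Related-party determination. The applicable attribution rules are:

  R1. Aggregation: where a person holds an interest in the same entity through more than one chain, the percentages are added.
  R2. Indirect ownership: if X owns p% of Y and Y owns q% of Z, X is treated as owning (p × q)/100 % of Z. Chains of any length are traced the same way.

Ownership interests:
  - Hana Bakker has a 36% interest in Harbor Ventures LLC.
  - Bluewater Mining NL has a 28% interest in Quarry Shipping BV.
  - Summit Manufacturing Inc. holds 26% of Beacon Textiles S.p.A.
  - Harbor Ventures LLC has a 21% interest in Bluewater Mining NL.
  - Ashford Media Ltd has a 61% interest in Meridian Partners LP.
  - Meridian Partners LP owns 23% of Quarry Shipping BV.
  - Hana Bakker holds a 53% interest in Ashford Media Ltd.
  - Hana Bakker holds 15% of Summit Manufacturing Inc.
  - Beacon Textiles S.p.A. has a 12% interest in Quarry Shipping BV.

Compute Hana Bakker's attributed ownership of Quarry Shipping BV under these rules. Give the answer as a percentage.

10.0207%

Chain via Ashford Media Ltd → Meridian Partners LP (R2): 53% × 61% × 23% = 7.4359% of Quarry Shipping BV.
Chain via Summit Manufacturing Inc. → Beacon Textiles S.p.A. (R2): 15% × 26% × 12% = 0.468% of Quarry Shipping BV.
Chain via Harbor Ventures LLC → Bluewater Mining NL (R2): 36% × 21% × 28% = 2.1168% of Quarry Shipping BV.
Aggregating (R1): 7.4359% + 0.468% + 2.1168% = 10.0207%.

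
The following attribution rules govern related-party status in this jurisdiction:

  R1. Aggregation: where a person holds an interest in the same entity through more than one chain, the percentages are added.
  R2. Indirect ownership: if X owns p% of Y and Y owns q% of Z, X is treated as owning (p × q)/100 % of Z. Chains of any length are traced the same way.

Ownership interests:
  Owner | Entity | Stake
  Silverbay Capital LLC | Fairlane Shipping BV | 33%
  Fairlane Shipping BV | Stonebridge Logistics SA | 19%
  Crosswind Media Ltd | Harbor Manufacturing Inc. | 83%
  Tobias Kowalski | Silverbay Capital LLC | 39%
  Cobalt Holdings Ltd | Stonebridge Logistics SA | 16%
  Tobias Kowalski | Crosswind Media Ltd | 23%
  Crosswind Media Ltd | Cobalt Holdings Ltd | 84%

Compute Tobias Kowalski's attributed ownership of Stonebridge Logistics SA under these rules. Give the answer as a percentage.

Chain via Crosswind Media Ltd → Cobalt Holdings Ltd (R2): 23% × 84% × 16% = 3.0912% of Stonebridge Logistics SA.
Chain via Silverbay Capital LLC → Fairlane Shipping BV (R2): 39% × 33% × 19% = 2.4453% of Stonebridge Logistics SA.
Aggregating (R1): 3.0912% + 2.4453% = 5.5365%.

5.5365%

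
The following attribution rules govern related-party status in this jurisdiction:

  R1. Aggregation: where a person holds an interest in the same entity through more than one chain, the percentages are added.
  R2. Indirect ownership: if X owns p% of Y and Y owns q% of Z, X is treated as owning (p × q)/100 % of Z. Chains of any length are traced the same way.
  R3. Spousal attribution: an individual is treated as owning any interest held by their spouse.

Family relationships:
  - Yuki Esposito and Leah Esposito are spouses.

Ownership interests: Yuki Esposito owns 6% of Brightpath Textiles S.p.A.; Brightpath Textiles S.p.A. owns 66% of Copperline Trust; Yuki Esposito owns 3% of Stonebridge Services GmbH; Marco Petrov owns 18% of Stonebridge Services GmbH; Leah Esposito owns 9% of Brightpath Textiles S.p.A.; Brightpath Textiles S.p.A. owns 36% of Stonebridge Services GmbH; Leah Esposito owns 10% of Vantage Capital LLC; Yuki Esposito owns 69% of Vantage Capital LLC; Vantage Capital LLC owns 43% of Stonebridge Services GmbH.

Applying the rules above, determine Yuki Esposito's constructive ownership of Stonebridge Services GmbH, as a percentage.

42.37%

By spousal attribution (R3), Yuki Esposito is treated as also owning Leah Esposito's interest in Vantage Capital LLC, giving 69% + 10% = 79%.
By spousal attribution (R3), Yuki Esposito is treated as also owning Leah Esposito's interest in Brightpath Textiles S.p.A, giving 6% + 9% = 15%.
Chain via Vantage Capital LLC (R2): 79% × 43% = 33.97% of Stonebridge Services GmbH.
Chain via Brightpath Textiles S.p.A. (R2): 15% × 36% = 5.4% of Stonebridge Services GmbH.
Direct interest in Stonebridge Services GmbH: 3%.
Aggregating (R1): 33.97% + 5.4% + 3% = 42.37%.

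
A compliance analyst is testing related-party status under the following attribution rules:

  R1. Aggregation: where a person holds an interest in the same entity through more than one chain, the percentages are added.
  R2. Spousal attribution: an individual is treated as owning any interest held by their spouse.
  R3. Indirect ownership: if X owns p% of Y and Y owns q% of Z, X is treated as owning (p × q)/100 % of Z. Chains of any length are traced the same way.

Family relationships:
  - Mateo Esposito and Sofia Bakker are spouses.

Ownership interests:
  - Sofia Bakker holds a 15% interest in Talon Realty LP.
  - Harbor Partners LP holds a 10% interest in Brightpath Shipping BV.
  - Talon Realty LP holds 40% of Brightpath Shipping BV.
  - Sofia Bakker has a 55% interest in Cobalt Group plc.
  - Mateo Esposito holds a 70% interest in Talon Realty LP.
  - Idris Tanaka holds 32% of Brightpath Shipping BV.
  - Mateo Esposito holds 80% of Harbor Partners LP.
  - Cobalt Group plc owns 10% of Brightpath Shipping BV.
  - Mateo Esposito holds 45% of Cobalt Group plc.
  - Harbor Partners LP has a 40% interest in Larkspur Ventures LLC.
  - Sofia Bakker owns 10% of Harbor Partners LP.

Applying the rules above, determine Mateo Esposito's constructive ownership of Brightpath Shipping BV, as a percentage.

53%

By spousal attribution (R2), Mateo Esposito is treated as also owning Sofia Bakker's interest in Talon Realty LP, giving 70% + 15% = 85%.
By spousal attribution (R2), Mateo Esposito is treated as also owning Sofia Bakker's interest in Cobalt Group plc, giving 45% + 55% = 100%.
By spousal attribution (R2), Mateo Esposito is treated as also owning Sofia Bakker's interest in Harbor Partners LP, giving 80% + 10% = 90%.
Chain via Talon Realty LP (R3): 85% × 40% = 34% of Brightpath Shipping BV.
Chain via Cobalt Group plc (R3): 100% × 10% = 10% of Brightpath Shipping BV.
Chain via Harbor Partners LP (R3): 90% × 10% = 9% of Brightpath Shipping BV.
Aggregating (R1): 34% + 10% + 9% = 53%.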